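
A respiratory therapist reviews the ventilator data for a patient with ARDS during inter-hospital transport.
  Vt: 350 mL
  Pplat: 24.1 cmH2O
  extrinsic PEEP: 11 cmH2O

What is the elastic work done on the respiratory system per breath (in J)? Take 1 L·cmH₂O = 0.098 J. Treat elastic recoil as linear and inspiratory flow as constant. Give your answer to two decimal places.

0.22

Elastic work ≈ ½ × (Pplat − PEEP) × Vt = 0.5 × (24.1 − 11) × 0.350 L = 0.5 × 13.1 × 0.350 = 2.293 L·cmH2O.
× 0.098 J/(L·cmH2O) → 0.2247 J.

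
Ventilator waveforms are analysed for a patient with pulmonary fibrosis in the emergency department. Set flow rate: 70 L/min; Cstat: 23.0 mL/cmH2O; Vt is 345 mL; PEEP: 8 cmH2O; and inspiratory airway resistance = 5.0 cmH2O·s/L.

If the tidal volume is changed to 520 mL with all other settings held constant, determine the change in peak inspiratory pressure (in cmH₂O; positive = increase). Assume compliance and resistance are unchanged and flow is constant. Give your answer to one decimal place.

PIP = Vt/C + R·V̇ + PEEP (constant-flow equation of motion).
Only the elastic term changes: ΔPIP = ΔVt / C = (520 − 345) / 23.0 = 7.609 cmH2O.

7.6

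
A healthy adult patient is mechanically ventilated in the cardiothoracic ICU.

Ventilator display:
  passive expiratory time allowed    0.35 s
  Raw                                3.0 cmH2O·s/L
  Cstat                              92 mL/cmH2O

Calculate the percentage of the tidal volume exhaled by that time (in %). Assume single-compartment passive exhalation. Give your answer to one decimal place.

τ = R × C = 3.0 × 92 mL/cmH2O = 3.0 × 0.092 L/cmH2O = 0.276 s.
Passive exhalation: V(t)/V₀ = e^(−t/τ) = e^(−0.35/0.276) = 0.2814.
Fraction exhaled = 1 − 0.2814 = 0.7186 → 71.86%.

71.9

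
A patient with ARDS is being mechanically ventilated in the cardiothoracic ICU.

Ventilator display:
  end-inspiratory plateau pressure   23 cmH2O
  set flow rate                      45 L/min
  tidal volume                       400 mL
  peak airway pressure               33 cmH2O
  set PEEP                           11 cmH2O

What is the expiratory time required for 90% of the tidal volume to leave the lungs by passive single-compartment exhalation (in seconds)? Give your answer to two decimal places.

1.02

Flow: 45 L/min ÷ 60 = 0.75 L/s.
R = (PIP − Pplat)/V̇ = (33 − 23) / 0.75 = 10.0/0.75 = 13.333 cmH2O·s/L.
C = Vt/(Pplat − PEEP) = 400.0 / (23 − 11) = 400.0/12.0 = 33.333 mL/cmH2O.
τ = R × C = 13.333 × 0.03333 L/cmH2O = 0.4444 s.
t = −τ·ln(1 − 0.90) = −0.4444·ln(0.1) = 1.023 s.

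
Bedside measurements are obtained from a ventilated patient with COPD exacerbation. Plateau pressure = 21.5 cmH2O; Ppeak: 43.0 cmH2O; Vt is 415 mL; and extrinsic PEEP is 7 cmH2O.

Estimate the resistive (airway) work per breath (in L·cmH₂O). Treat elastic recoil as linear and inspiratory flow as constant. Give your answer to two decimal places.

8.92

With constant inspiratory flow the resistive pressure is constant at PIP − Pplat = 43.0 − 21.5 = 21.5 cmH2O, so resistive work = 21.5 × 0.415 = 8.923 L·cmH2O.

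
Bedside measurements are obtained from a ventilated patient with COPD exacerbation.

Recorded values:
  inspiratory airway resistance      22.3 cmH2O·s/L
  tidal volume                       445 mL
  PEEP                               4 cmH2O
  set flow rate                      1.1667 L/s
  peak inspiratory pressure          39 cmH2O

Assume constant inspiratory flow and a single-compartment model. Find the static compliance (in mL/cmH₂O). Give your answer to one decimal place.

49.5

Equation of motion (constant flow): PIP = Vt/C + R·V̇ + PEEP.
Vt/C = PIP − R·V̇ − PEEP = 39 − 22.3×1.1667 − 4 = 39 − 26.017 − 4 = 8.983 cmH2O.
C = Vt / 8.983 = 445 / 8.983 = 49.538 mL/cmH2O.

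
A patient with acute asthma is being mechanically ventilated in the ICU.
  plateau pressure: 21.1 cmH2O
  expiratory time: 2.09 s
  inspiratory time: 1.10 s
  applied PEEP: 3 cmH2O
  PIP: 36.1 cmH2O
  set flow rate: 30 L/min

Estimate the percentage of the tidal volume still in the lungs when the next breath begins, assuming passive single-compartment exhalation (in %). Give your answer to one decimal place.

Flow: 30 L/min ÷ 60 = 0.5 L/s.
Vt = flow × Ti = 0.5 L/s × 1.10 s × 1000 mL/L = 550.0 mL.
R = (PIP − Pplat)/V̇ = (36.1 − 21.1) / 0.5 = 15.0/0.5 = 30.0 cmH2O·s/L.
C = Vt/(Pplat − PEEP) = 550.0 / (21.1 − 3) = 550.0/18.1 = 30.387 mL/cmH2O.
τ = R × C = 30.0 × 0.03039 L/cmH2O = 0.9117 s.
Fraction remaining at end-expiration = e^(−Te/τ) = e^(−2.09/0.9117) = 0.101 → 10.1%.

10.1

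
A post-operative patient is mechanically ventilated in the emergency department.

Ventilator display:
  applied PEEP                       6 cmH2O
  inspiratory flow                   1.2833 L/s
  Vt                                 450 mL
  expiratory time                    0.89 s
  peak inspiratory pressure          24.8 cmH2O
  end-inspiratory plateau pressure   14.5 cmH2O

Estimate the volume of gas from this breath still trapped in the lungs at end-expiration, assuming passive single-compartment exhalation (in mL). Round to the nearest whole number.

55

R = (PIP − Pplat)/V̇ = (24.8 − 14.5) / 1.2833 = 10.3/1.2833 = 8.026 cmH2O·s/L.
C = Vt/(Pplat − PEEP) = 450.0 / (14.5 − 6) = 450.0/8.5 = 52.941 mL/cmH2O.
τ = R × C = 8.026 × 0.05294 L/cmH2O = 0.4249 s.
Fraction remaining = e^(−Te/τ) = e^(−0.89/0.4249) = 0.1231.
Trapped volume = 450.0 × 0.1231 = 55.395 mL.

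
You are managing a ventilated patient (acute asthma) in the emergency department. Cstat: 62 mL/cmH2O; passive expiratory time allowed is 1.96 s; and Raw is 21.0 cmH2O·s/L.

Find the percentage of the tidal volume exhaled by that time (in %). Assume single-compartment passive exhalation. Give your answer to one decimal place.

77.8

τ = R × C = 21.0 × 62 mL/cmH2O = 21.0 × 0.062 L/cmH2O = 1.302 s.
Passive exhalation: V(t)/V₀ = e^(−t/τ) = e^(−1.96/1.302) = 0.2219.
Fraction exhaled = 1 − 0.2219 = 0.7781 → 77.81%.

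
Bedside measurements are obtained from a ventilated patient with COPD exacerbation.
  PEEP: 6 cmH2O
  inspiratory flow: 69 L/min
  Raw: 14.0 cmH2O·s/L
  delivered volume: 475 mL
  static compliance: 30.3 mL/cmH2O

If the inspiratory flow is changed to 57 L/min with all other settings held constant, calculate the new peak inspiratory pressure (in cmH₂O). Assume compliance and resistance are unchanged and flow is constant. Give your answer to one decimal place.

Flow: 69 L/min ÷ 60 = 1.15 L/s.
New flow: 57 L/min ÷ 60 = 0.95 L/s.
PIP = Vt/C + R·V̇ + PEEP (constant-flow equation of motion).
Only the resistive term changes: ΔPIP = R × ΔV̇ = 14.0 × (0.95 − 1.15) = 14.0 × -0.2 = -2.8 cmH2O.
Original PIP = 475/30.3 + 14.0×1.15 + 6 = 37.777 cmH2O; new PIP = 37.777 + (-2.8) = 34.977 cmH2O.

35.0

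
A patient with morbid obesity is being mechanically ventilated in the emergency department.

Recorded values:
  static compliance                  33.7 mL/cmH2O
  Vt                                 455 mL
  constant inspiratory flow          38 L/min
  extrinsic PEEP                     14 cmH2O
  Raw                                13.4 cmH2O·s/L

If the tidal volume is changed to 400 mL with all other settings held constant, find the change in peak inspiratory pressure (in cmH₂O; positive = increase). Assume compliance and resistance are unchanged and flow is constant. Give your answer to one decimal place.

PIP = Vt/C + R·V̇ + PEEP (constant-flow equation of motion).
Only the elastic term changes: ΔPIP = ΔVt / C = (400 − 455) / 33.7 = -1.632 cmH2O.

-1.6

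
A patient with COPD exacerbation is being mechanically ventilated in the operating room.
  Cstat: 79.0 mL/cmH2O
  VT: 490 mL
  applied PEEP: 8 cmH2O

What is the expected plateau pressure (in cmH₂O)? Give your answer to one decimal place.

14.2

Pplat = PEEP + Vt / Cstat = 8 + 490 / 79.0 = 8 + 6.203 = 14.203 cmH2O.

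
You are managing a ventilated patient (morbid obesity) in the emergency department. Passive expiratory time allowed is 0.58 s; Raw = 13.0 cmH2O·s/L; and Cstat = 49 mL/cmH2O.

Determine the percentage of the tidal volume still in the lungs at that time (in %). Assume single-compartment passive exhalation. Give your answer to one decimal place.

τ = R × C = 13.0 × 49 mL/cmH2O = 13.0 × 0.049 L/cmH2O = 0.637 s.
Passive exhalation: V(t)/V₀ = e^(−t/τ) = e^(−0.58/0.637) = 0.4023.
Fraction remaining = 0.4023 → 40.23%.

40.2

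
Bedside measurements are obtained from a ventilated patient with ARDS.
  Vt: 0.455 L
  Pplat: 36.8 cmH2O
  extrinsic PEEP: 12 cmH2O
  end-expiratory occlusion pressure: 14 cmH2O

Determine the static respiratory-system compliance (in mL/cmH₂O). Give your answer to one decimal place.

End-expiratory occlusion gives total PEEP = 14 cmH2O (intrinsic PEEP = 14 − 12 = 2). Use total PEEP for the elastic gradient.
Cstat = Vt / (Pplat − PEEPtotal) = 455 / (36.8 − 14) = 455 / 22.8 = 19.956 mL/cmH2O.

20.0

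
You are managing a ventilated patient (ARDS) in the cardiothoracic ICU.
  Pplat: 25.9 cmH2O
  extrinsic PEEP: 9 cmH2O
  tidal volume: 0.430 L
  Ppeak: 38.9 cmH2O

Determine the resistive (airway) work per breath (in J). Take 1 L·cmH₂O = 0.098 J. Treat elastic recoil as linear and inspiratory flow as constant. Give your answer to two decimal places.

With constant inspiratory flow the resistive pressure is constant at PIP − Pplat = 38.9 − 25.9 = 13.0 cmH2O, so resistive work = 13.0 × 0.430 = 5.59 L·cmH2O.
× 0.098 J/(L·cmH2O) → 0.5478 J.

0.55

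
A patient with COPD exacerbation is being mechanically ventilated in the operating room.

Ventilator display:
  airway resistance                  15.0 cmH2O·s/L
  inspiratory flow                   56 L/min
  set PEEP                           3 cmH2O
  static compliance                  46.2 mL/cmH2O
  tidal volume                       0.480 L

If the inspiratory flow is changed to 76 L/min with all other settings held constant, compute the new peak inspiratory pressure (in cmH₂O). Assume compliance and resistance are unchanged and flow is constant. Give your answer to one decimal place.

Flow: 56 L/min ÷ 60 = 0.9333 L/s.
New flow: 76 L/min ÷ 60 = 1.2667 L/s.
PIP = Vt/C + R·V̇ + PEEP (constant-flow equation of motion).
Only the resistive term changes: ΔPIP = R × ΔV̇ = 15.0 × (1.2667 − 0.9333) = 15.0 × 0.3334 = 5.001 cmH2O.
Original PIP = 480/46.2 + 15.0×0.9333 + 3 = 27.389 cmH2O; new PIP = 27.389 + (5.001) = 32.39 cmH2O.

32.4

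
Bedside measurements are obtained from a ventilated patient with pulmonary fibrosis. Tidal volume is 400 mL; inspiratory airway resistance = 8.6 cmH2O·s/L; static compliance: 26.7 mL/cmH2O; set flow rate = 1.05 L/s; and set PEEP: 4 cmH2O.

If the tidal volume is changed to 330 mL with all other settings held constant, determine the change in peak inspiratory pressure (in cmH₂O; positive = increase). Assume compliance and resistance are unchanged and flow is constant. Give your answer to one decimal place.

-2.6

PIP = Vt/C + R·V̇ + PEEP (constant-flow equation of motion).
Only the elastic term changes: ΔPIP = ΔVt / C = (330 − 400) / 26.7 = -2.622 cmH2O.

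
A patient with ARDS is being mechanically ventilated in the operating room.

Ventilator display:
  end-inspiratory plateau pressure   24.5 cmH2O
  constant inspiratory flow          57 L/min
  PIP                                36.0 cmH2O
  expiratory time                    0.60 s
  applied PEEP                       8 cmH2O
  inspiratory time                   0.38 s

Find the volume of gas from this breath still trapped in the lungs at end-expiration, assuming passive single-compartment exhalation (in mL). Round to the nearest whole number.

Flow: 57 L/min ÷ 60 = 0.95 L/s.
Vt = flow × Ti = 0.95 L/s × 0.38 s × 1000 mL/L = 361.0 mL.
R = (PIP − Pplat)/V̇ = (36.0 − 24.5) / 0.95 = 11.5/0.95 = 12.105 cmH2O·s/L.
C = Vt/(Pplat − PEEP) = 361.0 / (24.5 − 8) = 361.0/16.5 = 21.879 mL/cmH2O.
τ = R × C = 12.105 × 0.02188 L/cmH2O = 0.2649 s.
Fraction remaining = e^(−Te/τ) = e^(−0.60/0.2649) = 0.1038.
Trapped volume = 361.0 × 0.1038 = 37.472 mL.

37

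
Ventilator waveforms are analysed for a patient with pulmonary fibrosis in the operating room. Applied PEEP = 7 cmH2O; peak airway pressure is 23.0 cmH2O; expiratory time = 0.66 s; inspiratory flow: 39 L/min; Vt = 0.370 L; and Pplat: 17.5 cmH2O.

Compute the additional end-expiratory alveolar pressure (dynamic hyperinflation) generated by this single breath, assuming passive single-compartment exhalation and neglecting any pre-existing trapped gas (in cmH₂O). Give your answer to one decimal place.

Flow: 39 L/min ÷ 60 = 0.65 L/s.
R = (PIP − Pplat)/V̇ = (23.0 − 17.5) / 0.65 = 5.5/0.65 = 8.462 cmH2O·s/L.
C = Vt/(Pplat − PEEP) = 370.0 / (17.5 − 7) = 370.0/10.5 = 35.238 mL/cmH2O.
τ = R × C = 8.462 × 0.03524 L/cmH2O = 0.2982 s.
Fraction remaining = e^(−Te/τ) = e^(−0.66/0.2982) = 0.1093; trapped volume = 370.0 × 0.1093 = 40.441 mL.
Additional alveolar pressure from trapping ≈ V_trapped / C = 40.441 / 35.238 = 1.148 cmH2O.

1.1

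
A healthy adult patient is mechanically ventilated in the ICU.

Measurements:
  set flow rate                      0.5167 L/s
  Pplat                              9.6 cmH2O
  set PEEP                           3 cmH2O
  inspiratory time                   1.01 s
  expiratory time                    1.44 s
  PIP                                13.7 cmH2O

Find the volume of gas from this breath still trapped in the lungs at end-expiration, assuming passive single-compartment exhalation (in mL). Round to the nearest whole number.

53

Vt = flow × Ti = 0.5167 L/s × 1.01 s × 1000 mL/L = 521.87 mL.
R = (PIP − Pplat)/V̇ = (13.7 − 9.6) / 0.5167 = 4.1/0.5167 = 7.935 cmH2O·s/L.
C = Vt/(Pplat − PEEP) = 521.87 / (9.6 − 3) = 521.87/6.6 = 79.071 mL/cmH2O.
τ = R × C = 7.935 × 0.07907 L/cmH2O = 0.6274 s.
Fraction remaining = e^(−Te/τ) = e^(−1.44/0.6274) = 0.1007.
Trapped volume = 521.87 × 0.1007 = 52.552 mL.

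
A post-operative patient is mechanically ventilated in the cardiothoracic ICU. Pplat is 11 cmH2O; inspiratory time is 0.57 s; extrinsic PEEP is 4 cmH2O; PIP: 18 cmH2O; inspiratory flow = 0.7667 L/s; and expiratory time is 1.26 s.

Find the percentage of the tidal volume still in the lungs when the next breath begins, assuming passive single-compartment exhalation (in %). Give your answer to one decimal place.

11.0

Vt = flow × Ti = 0.7667 L/s × 0.57 s × 1000 mL/L = 437.02 mL.
R = (PIP − Pplat)/V̇ = (18 − 11) / 0.7667 = 7.0/0.7667 = 9.13 cmH2O·s/L.
C = Vt/(Pplat − PEEP) = 437.02 / (11 − 4) = 437.02/7.0 = 62.431 mL/cmH2O.
τ = R × C = 9.13 × 0.06243 L/cmH2O = 0.57 s.
Fraction remaining at end-expiration = e^(−Te/τ) = e^(−1.26/0.57) = 0.1096 → 10.96%.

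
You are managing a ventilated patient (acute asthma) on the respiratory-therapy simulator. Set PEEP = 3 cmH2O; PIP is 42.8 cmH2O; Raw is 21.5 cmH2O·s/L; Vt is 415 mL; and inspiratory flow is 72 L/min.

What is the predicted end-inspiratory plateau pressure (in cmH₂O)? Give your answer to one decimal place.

17.0

Flow: 72 L/min ÷ 60 = 1.2 L/s.
Pplat = PIP − Raw × flow = 42.8 − 21.5 × 1.2 = 42.8 − 25.8 = 17.0 cmH2O.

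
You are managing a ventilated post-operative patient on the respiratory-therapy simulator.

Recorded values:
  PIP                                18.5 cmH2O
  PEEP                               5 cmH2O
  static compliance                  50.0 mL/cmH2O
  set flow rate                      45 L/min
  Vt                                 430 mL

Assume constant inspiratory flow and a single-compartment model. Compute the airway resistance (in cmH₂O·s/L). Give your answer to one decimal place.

Flow: 45 L/min ÷ 60 = 0.75 L/s.
Equation of motion (constant flow): PIP = Vt/C + R·V̇ + PEEP.
R·V̇ = PIP − Vt/C − PEEP = 18.5 − 430/50.0 − 5 = 18.5 − 8.6 − 5 = 4.9 cmH2O.
R = 4.9 / 0.75 = 6.533 cmH2O·s/L.

6.5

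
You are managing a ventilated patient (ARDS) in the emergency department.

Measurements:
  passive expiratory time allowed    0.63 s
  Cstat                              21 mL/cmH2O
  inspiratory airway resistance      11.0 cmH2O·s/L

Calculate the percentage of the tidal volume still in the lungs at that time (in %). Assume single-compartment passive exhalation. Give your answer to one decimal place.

τ = R × C = 11.0 × 21 mL/cmH2O = 11.0 × 0.021 L/cmH2O = 0.231 s.
Passive exhalation: V(t)/V₀ = e^(−t/τ) = e^(−0.63/0.231) = 0.0654.
Fraction remaining = 0.0654 → 6.54%.

6.5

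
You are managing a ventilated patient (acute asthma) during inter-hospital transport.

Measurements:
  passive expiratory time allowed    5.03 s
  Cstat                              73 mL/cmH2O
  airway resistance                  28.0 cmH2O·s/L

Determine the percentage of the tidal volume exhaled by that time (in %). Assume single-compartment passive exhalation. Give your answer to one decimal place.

τ = R × C = 28.0 × 73 mL/cmH2O = 28.0 × 0.073 L/cmH2O = 2.044 s.
Passive exhalation: V(t)/V₀ = e^(−t/τ) = e^(−5.03/2.044) = 0.08536.
Fraction exhaled = 1 − 0.08536 = 0.9146 → 91.46%.

91.5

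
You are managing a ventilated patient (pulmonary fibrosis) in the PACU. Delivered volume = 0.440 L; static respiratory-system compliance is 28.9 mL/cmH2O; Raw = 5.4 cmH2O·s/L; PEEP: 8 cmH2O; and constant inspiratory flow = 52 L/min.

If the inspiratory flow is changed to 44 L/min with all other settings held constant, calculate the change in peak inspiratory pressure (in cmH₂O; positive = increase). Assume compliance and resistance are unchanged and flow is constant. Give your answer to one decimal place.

Flow: 52 L/min ÷ 60 = 0.8667 L/s.
New flow: 44 L/min ÷ 60 = 0.7333 L/s.
PIP = Vt/C + R·V̇ + PEEP (constant-flow equation of motion).
Only the resistive term changes: ΔPIP = R × ΔV̇ = 5.4 × (0.7333 − 0.8667) = 5.4 × -0.1334 = -0.7204 cmH2O.

-0.7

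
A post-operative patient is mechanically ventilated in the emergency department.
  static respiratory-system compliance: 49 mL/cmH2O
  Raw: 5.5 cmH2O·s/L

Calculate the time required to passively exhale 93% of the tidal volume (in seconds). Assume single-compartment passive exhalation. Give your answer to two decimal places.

τ = R × C = 5.5 × 49 mL/cmH2O = 5.5 × 0.049 L/cmH2O = 0.2695 s.
Exhaled fraction f = 1 − e^(−t/τ) → t = −τ·ln(1 − f) = −0.2695·ln(0.07) = 0.7167 s.

0.72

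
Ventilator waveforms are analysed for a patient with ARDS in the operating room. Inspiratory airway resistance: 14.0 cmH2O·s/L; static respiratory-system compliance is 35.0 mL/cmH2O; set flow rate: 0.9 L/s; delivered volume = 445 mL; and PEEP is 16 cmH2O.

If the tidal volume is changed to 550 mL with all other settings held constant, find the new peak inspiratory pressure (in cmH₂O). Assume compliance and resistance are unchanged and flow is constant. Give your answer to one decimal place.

PIP = Vt/C + R·V̇ + PEEP (constant-flow equation of motion).
Only the elastic term changes: ΔPIP = ΔVt / C = (550 − 445) / 35.0 = 3.0 cmH2O.
Original PIP = 445/35.0 + 14.0×0.9 + 16 = 41.314 cmH2O; new PIP = 41.314 + (3.0) = 44.314 cmH2O.

44.3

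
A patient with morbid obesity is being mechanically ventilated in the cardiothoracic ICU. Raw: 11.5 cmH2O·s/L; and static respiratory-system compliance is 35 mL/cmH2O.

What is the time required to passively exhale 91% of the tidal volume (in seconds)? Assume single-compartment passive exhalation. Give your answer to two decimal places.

0.97

τ = R × C = 11.5 × 35 mL/cmH2O = 11.5 × 0.035 L/cmH2O = 0.4025 s.
Exhaled fraction f = 1 − e^(−t/τ) → t = −τ·ln(1 − f) = −0.4025·ln(0.09) = 0.9692 s.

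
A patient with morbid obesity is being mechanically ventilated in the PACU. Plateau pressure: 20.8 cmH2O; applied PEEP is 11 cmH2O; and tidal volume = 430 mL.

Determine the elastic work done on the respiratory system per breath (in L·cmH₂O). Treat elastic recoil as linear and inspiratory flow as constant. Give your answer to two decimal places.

2.11

Elastic work ≈ ½ × (Pplat − PEEP) × Vt = 0.5 × (20.8 − 11) × 0.430 L = 0.5 × 9.8 × 0.430 = 2.107 L·cmH2O.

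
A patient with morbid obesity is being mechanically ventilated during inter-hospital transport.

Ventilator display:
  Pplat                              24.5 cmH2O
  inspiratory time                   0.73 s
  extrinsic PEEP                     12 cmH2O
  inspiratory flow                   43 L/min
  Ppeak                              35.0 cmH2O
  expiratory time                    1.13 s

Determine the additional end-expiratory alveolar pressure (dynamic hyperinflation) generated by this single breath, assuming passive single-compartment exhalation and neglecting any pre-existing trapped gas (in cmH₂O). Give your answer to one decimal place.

2.0

Flow: 43 L/min ÷ 60 = 0.7167 L/s.
Vt = flow × Ti = 0.7167 L/s × 0.73 s × 1000 mL/L = 523.19 mL.
R = (PIP − Pplat)/V̇ = (35.0 − 24.5) / 0.7167 = 10.5/0.7167 = 14.65 cmH2O·s/L.
C = Vt/(Pplat − PEEP) = 523.19 / (24.5 − 12) = 523.19/12.5 = 41.855 mL/cmH2O.
τ = R × C = 14.65 × 0.04186 L/cmH2O = 0.6132 s.
Fraction remaining = e^(−Te/τ) = e^(−1.13/0.6132) = 0.1584; trapped volume = 523.19 × 0.1584 = 82.873 mL.
Additional alveolar pressure from trapping ≈ V_trapped / C = 82.873 / 41.855 = 1.98 cmH2O.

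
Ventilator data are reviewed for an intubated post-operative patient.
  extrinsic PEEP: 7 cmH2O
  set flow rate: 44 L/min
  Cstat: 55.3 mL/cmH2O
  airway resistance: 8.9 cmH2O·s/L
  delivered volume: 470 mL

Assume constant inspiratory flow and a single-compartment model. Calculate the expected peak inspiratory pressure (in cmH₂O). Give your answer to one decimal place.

Flow: 44 L/min ÷ 60 = 0.7333 L/s.
Equation of motion (constant flow): PIP = Vt/C + R·V̇ + PEEP.
PIP = 470/55.3 + 8.9×0.7333 + 7 = 8.499 + 6.526 + 7 = 22.025 cmH2O.

22.0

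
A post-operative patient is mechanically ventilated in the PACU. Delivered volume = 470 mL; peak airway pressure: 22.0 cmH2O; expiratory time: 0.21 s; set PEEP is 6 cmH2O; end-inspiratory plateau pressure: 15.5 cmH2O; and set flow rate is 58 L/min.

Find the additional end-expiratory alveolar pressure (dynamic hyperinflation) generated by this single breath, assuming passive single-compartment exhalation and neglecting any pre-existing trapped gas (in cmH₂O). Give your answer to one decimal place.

5.1

Flow: 58 L/min ÷ 60 = 0.9667 L/s.
R = (PIP − Pplat)/V̇ = (22.0 − 15.5) / 0.9667 = 6.5/0.9667 = 6.724 cmH2O·s/L.
C = Vt/(Pplat − PEEP) = 470.0 / (15.5 − 6) = 470.0/9.5 = 49.474 mL/cmH2O.
τ = R × C = 6.724 × 0.04947 L/cmH2O = 0.3326 s.
Fraction remaining = e^(−Te/τ) = e^(−0.21/0.3326) = 0.5319; trapped volume = 470.0 × 0.5319 = 249.99 mL.
Additional alveolar pressure from trapping ≈ V_trapped / C = 249.99 / 49.474 = 5.053 cmH2O.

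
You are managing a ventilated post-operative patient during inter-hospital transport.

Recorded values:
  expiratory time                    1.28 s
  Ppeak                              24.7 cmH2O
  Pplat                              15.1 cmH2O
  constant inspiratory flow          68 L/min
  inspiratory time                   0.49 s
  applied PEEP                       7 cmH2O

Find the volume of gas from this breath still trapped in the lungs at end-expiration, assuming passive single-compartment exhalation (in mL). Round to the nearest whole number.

Flow: 68 L/min ÷ 60 = 1.1333 L/s.
Vt = flow × Ti = 1.1333 L/s × 0.49 s × 1000 mL/L = 555.32 mL.
R = (PIP − Pplat)/V̇ = (24.7 − 15.1) / 1.1333 = 9.6/1.1333 = 8.471 cmH2O·s/L.
C = Vt/(Pplat − PEEP) = 555.32 / (15.1 − 7) = 555.32/8.1 = 68.558 mL/cmH2O.
τ = R × C = 8.471 × 0.06856 L/cmH2O = 0.5808 s.
Fraction remaining = e^(−Te/τ) = e^(−1.28/0.5808) = 0.1104.
Trapped volume = 555.32 × 0.1104 = 61.307 mL.

61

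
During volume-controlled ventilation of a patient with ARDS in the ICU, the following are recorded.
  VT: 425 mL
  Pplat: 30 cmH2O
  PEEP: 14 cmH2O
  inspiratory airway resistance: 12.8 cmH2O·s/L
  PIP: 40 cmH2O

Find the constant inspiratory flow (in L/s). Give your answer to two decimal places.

flow = (PIP − Pplat) / Raw = 10.0 / 12.8 = 0.7813 L/s.

0.78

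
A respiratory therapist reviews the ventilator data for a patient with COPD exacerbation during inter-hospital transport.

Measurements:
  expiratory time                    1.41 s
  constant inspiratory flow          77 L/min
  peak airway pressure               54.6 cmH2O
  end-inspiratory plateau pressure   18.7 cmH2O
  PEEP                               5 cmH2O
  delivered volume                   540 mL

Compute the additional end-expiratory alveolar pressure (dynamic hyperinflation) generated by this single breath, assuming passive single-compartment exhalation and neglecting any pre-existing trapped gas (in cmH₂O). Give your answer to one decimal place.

Flow: 77 L/min ÷ 60 = 1.2833 L/s.
R = (PIP − Pplat)/V̇ = (54.6 − 18.7) / 1.2833 = 35.9/1.2833 = 27.975 cmH2O·s/L.
C = Vt/(Pplat − PEEP) = 540.0 / (18.7 − 5) = 540.0/13.7 = 39.416 mL/cmH2O.
τ = R × C = 27.975 × 0.03942 L/cmH2O = 1.103 s.
Fraction remaining = e^(−Te/τ) = e^(−1.41/1.103) = 0.2785; trapped volume = 540.0 × 0.2785 = 150.39 mL.
Additional alveolar pressure from trapping ≈ V_trapped / C = 150.39 / 39.416 = 3.815 cmH2O.

3.8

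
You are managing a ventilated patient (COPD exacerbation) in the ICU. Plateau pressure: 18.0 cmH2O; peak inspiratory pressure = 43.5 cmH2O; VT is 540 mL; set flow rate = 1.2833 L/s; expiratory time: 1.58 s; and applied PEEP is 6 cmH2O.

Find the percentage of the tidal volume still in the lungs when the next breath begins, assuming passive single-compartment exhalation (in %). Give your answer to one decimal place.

R = (PIP − Pplat)/V̇ = (43.5 − 18.0) / 1.2833 = 25.5/1.2833 = 19.871 cmH2O·s/L.
C = Vt/(Pplat − PEEP) = 540.0 / (18.0 − 6) = 540.0/12.0 = 45.0 mL/cmH2O.
τ = R × C = 19.871 × 0.045 L/cmH2O = 0.8942 s.
Fraction remaining at end-expiration = e^(−Te/τ) = e^(−1.58/0.8942) = 0.1709 → 17.09%.

17.1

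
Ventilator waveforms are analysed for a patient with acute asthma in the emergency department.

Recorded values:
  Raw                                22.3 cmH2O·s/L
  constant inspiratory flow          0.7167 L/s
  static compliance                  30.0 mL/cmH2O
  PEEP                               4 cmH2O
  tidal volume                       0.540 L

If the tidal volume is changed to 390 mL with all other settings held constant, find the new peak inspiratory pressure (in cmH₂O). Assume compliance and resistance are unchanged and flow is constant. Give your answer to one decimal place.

PIP = Vt/C + R·V̇ + PEEP (constant-flow equation of motion).
Only the elastic term changes: ΔPIP = ΔVt / C = (390 − 540) / 30.0 = -5.0 cmH2O.
Original PIP = 540/30.0 + 22.3×0.7167 + 4 = 37.982 cmH2O; new PIP = 37.982 + (-5.0) = 32.982 cmH2O.

33.0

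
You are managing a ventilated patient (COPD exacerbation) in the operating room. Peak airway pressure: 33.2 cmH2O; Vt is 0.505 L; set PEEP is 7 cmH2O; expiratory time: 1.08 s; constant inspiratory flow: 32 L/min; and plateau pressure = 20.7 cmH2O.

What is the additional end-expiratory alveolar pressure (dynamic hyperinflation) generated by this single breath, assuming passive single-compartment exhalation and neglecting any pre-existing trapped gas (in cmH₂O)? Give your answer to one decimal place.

3.9

Flow: 32 L/min ÷ 60 = 0.5333 L/s.
R = (PIP − Pplat)/V̇ = (33.2 − 20.7) / 0.5333 = 12.5/0.5333 = 23.439 cmH2O·s/L.
C = Vt/(Pplat − PEEP) = 505.0 / (20.7 − 7) = 505.0/13.7 = 36.861 mL/cmH2O.
τ = R × C = 23.439 × 0.03686 L/cmH2O = 0.864 s.
Fraction remaining = e^(−Te/τ) = e^(−1.08/0.864) = 0.2865; trapped volume = 505.0 × 0.2865 = 144.68 mL.
Additional alveolar pressure from trapping ≈ V_trapped / C = 144.68 / 36.861 = 3.925 cmH2O.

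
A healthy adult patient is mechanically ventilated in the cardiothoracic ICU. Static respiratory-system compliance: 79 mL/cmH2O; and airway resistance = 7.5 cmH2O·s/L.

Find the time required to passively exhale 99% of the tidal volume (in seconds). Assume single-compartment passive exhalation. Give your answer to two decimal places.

2.73

τ = R × C = 7.5 × 79 mL/cmH2O = 7.5 × 0.079 L/cmH2O = 0.5925 s.
Exhaled fraction f = 1 − e^(−t/τ) → t = −τ·ln(1 − f) = −0.5925·ln(0.01) = 2.729 s.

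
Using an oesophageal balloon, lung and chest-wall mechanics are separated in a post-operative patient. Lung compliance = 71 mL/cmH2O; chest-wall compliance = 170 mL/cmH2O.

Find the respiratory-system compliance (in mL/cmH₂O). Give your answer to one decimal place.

50.1

Lung and chest wall are elastances in series: 1/Crs = 1/CL + 1/Ccw.
1/Crs = 1/71 + 1/170 = 0.01997.
Crs = 50.075 mL/cmH2O.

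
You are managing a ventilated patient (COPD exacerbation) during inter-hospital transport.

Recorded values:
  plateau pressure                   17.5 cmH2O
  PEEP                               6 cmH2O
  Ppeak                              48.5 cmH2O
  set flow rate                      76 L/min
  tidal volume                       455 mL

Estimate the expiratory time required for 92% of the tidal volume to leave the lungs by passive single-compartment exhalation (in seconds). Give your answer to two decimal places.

Flow: 76 L/min ÷ 60 = 1.2667 L/s.
R = (PIP − Pplat)/V̇ = (48.5 − 17.5) / 1.2667 = 31.0/1.2667 = 24.473 cmH2O·s/L.
C = Vt/(Pplat − PEEP) = 455.0 / (17.5 − 6) = 455.0/11.5 = 39.565 mL/cmH2O.
τ = R × C = 24.473 × 0.03957 L/cmH2O = 0.9684 s.
t = −τ·ln(1 − 0.92) = −0.9684·ln(0.08) = 2.446 s.

2.45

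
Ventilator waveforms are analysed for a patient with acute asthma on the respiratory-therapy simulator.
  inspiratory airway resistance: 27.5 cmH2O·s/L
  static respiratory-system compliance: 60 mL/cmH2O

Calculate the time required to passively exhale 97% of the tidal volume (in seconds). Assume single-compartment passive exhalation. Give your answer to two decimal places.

τ = R × C = 27.5 × 60 mL/cmH2O = 27.5 × 0.060 L/cmH2O = 1.65 s.
Exhaled fraction f = 1 − e^(−t/τ) → t = −τ·ln(1 − f) = −1.65·ln(0.03) = 5.786 s.

5.79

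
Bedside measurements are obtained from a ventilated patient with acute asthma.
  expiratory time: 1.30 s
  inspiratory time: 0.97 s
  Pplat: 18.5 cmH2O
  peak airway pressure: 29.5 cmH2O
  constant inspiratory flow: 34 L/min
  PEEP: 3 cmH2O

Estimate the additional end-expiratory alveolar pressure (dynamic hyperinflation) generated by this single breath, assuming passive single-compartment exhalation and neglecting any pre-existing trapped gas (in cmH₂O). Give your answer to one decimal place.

2.3

Flow: 34 L/min ÷ 60 = 0.5667 L/s.
Vt = flow × Ti = 0.5667 L/s × 0.97 s × 1000 mL/L = 549.7 mL.
R = (PIP − Pplat)/V̇ = (29.5 − 18.5) / 0.5667 = 11.0/0.5667 = 19.411 cmH2O·s/L.
C = Vt/(Pplat − PEEP) = 549.7 / (18.5 − 3) = 549.7/15.5 = 35.465 mL/cmH2O.
τ = R × C = 19.411 × 0.03547 L/cmH2O = 0.6885 s.
Fraction remaining = e^(−Te/τ) = e^(−1.30/0.6885) = 0.1513; trapped volume = 549.7 × 0.1513 = 83.17 mL.
Additional alveolar pressure from trapping ≈ V_trapped / C = 83.17 / 35.465 = 2.345 cmH2O.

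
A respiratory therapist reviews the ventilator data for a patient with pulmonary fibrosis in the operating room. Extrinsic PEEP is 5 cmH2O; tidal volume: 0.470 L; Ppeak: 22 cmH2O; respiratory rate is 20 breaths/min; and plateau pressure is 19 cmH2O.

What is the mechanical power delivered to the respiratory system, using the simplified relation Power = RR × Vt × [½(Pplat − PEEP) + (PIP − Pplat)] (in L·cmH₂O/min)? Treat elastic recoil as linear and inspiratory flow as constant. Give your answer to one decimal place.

94.0

Per-breath work = Vt × [½(Pplat−PEEP) + (PIP−Pplat)] = 0.470 × [0.5×14.0 + 3.0] = 0.470 × 10.0 = 4.7 L·cmH2O.
Power = 20 × 4.7 = 94.0 L·cmH2O/min.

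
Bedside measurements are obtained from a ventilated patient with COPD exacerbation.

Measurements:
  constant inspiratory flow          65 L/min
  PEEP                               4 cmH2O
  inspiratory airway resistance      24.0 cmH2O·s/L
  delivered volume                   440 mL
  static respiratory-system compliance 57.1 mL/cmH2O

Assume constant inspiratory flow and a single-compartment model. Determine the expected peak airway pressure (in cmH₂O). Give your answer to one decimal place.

37.7

Flow: 65 L/min ÷ 60 = 1.0833 L/s.
Equation of motion (constant flow): PIP = Vt/C + R·V̇ + PEEP.
PIP = 440/57.1 + 24.0×1.0833 + 4 = 7.706 + 25.999 + 4 = 37.705 cmH2O.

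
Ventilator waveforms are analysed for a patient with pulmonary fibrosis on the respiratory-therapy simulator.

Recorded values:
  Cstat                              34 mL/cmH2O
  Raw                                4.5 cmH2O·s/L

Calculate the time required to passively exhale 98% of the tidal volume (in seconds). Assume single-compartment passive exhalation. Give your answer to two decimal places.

0.60

τ = R × C = 4.5 × 34 mL/cmH2O = 4.5 × 0.034 L/cmH2O = 0.153 s.
Exhaled fraction f = 1 − e^(−t/τ) → t = −τ·ln(1 − f) = −0.153·ln(0.02) = 0.5985 s.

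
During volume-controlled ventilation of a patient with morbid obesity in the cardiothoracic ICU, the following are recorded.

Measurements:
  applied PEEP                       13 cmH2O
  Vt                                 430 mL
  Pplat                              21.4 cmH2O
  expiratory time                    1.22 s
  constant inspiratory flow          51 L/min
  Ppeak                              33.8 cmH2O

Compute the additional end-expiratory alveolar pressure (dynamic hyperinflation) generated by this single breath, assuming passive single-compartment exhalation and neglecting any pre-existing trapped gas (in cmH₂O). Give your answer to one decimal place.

Flow: 51 L/min ÷ 60 = 0.85 L/s.
R = (PIP − Pplat)/V̇ = (33.8 − 21.4) / 0.85 = 12.4/0.85 = 14.588 cmH2O·s/L.
C = Vt/(Pplat − PEEP) = 430.0 / (21.4 − 13) = 430.0/8.4 = 51.19 mL/cmH2O.
τ = R × C = 14.588 × 0.05119 L/cmH2O = 0.7468 s.
Fraction remaining = e^(−Te/τ) = e^(−1.22/0.7468) = 0.1952; trapped volume = 430.0 × 0.1952 = 83.936 mL.
Additional alveolar pressure from trapping ≈ V_trapped / C = 83.936 / 51.19 = 1.64 cmH2O.

1.6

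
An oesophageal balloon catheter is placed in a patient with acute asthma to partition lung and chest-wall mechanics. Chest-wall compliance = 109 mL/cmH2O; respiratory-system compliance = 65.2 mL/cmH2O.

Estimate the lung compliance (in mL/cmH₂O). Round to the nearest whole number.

1/CL = 1/Crs − 1/Ccw.
1/CL = 1/65.2 − 1/109 = 0.006163.
CL = 162.26 mL/cmH2O.

162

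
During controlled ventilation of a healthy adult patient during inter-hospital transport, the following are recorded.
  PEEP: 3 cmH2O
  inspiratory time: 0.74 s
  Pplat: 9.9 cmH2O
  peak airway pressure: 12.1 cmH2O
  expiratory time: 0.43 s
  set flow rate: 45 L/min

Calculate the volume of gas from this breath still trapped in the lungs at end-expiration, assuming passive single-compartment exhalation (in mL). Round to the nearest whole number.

90

Flow: 45 L/min ÷ 60 = 0.75 L/s.
Vt = flow × Ti = 0.75 L/s × 0.74 s × 1000 mL/L = 555.0 mL.
R = (PIP − Pplat)/V̇ = (12.1 − 9.9) / 0.75 = 2.2/0.75 = 2.933 cmH2O·s/L.
C = Vt/(Pplat − PEEP) = 555.0 / (9.9 − 3) = 555.0/6.9 = 80.435 mL/cmH2O.
τ = R × C = 2.933 × 0.08044 L/cmH2O = 0.2359 s.
Fraction remaining = e^(−Te/τ) = e^(−0.43/0.2359) = 0.1616.
Trapped volume = 555.0 × 0.1616 = 89.688 mL.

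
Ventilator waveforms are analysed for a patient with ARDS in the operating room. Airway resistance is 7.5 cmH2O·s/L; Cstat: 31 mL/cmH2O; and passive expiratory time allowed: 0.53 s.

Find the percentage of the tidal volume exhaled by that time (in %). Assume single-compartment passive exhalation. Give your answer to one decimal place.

τ = R × C = 7.5 × 31 mL/cmH2O = 7.5 × 0.031 L/cmH2O = 0.2325 s.
Passive exhalation: V(t)/V₀ = e^(−t/τ) = e^(−0.53/0.2325) = 0.1023.
Fraction exhaled = 1 − 0.1023 = 0.8977 → 89.77%.

89.8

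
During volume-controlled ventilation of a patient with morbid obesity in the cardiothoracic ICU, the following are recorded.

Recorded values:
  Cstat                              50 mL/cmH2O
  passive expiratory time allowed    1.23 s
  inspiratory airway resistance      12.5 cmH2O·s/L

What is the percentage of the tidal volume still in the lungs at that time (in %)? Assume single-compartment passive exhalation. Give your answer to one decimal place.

14.0

τ = R × C = 12.5 × 50 mL/cmH2O = 12.5 × 0.050 L/cmH2O = 0.625 s.
Passive exhalation: V(t)/V₀ = e^(−t/τ) = e^(−1.23/0.625) = 0.1397.
Fraction remaining = 0.1397 → 13.97%.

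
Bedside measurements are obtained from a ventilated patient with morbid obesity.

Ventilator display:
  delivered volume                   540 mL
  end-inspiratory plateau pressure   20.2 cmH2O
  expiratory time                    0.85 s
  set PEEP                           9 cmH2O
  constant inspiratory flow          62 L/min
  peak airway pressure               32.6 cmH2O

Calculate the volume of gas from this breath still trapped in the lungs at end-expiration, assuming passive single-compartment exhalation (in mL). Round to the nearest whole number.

Flow: 62 L/min ÷ 60 = 1.0333 L/s.
R = (PIP − Pplat)/V̇ = (32.6 − 20.2) / 1.0333 = 12.4/1.0333 = 12.0 cmH2O·s/L.
C = Vt/(Pplat − PEEP) = 540.0 / (20.2 − 9) = 540.0/11.2 = 48.214 mL/cmH2O.
τ = R × C = 12.0 × 0.04821 L/cmH2O = 0.5785 s.
Fraction remaining = e^(−Te/τ) = e^(−0.85/0.5785) = 0.2301.
Trapped volume = 540.0 × 0.2301 = 124.25 mL.

124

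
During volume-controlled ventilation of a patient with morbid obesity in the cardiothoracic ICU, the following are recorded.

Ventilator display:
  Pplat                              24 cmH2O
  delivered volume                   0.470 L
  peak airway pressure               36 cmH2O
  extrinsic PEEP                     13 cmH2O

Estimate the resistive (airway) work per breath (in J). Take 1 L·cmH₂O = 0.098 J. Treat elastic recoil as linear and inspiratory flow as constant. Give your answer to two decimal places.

0.55

With constant inspiratory flow the resistive pressure is constant at PIP − Pplat = 36 − 24 = 12.0 cmH2O, so resistive work = 12.0 × 0.470 = 5.64 L·cmH2O.
× 0.098 J/(L·cmH2O) → 0.5527 J.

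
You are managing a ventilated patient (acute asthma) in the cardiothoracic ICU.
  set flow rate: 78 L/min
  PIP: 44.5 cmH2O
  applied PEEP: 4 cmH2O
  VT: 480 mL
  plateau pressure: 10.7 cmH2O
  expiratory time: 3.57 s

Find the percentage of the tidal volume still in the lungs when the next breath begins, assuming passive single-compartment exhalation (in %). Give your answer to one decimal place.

Flow: 78 L/min ÷ 60 = 1.3 L/s.
R = (PIP − Pplat)/V̇ = (44.5 − 10.7) / 1.3 = 33.8/1.3 = 26.0 cmH2O·s/L.
C = Vt/(Pplat − PEEP) = 480.0 / (10.7 − 4) = 480.0/6.7 = 71.642 mL/cmH2O.
τ = R × C = 26.0 × 0.07164 L/cmH2O = 1.863 s.
Fraction remaining at end-expiration = e^(−Te/τ) = e^(−3.57/1.863) = 0.1472 → 14.72%.

14.7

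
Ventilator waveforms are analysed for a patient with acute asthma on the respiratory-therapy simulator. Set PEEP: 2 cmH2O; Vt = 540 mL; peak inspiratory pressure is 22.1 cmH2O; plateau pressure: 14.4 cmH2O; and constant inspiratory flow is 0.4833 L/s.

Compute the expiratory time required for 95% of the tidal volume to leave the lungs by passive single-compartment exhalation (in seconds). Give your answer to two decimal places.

R = (PIP − Pplat)/V̇ = (22.1 − 14.4) / 0.4833 = 7.7/0.4833 = 15.932 cmH2O·s/L.
C = Vt/(Pplat − PEEP) = 540.0 / (14.4 − 2) = 540.0/12.4 = 43.548 mL/cmH2O.
τ = R × C = 15.932 × 0.04355 L/cmH2O = 0.6938 s.
t = −τ·ln(1 − 0.95) = −0.6938·ln(0.05) = 2.078 s.

2.08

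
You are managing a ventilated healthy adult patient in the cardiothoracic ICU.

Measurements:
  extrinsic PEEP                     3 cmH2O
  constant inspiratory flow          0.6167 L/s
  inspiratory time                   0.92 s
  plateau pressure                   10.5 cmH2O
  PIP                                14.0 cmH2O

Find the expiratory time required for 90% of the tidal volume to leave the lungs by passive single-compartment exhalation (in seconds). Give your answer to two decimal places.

Vt = flow × Ti = 0.6167 L/s × 0.92 s × 1000 mL/L = 567.36 mL.
R = (PIP − Pplat)/V̇ = (14.0 − 10.5) / 0.6167 = 3.5/0.6167 = 5.675 cmH2O·s/L.
C = Vt/(Pplat − PEEP) = 567.36 / (10.5 − 3) = 567.36/7.5 = 75.648 mL/cmH2O.
τ = R × C = 5.675 × 0.07565 L/cmH2O = 0.4293 s.
t = −τ·ln(1 − 0.90) = −0.4293·ln(0.1) = 0.9885 s.

0.99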